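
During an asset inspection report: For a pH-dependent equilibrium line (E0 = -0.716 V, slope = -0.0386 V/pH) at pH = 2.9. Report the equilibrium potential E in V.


Apply the Pourbaix line equation: E = E0 + slope*pH
E = -0.716 + (-0.0386)*2.9 = -0.716 + (-0.11194) = -0.82794 V
Rounded to 3 decimal places: E = -0.828 V

-0.828 V


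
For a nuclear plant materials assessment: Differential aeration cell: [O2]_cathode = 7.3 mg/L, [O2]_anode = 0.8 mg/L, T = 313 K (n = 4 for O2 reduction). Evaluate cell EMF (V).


Apply the Nernst concentration-cell relation: E = (RT/nF)*ln(C_cathode/C_anode)
RT/nF = 8.314*313/(4*96485) = 0.00674271 V
ln(7.3/0.8) = 2.21102
E = 0.00674271 * 2.21102 = 0.01491 V

0.01491 V


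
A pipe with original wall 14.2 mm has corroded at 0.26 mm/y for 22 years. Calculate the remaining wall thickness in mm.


Remaining wall = original − CR × time
t = 14.2 − 0.26*22 = 14.2 − 5.72 = 8.48 mm

8.48 mm


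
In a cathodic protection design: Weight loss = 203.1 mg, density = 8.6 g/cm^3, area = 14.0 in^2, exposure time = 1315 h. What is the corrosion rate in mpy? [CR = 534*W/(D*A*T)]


Apply the mpy weight-loss relation: CR = 534 * W / (D * A * T)
Numerator: 534 * 203.1 = 108455.4
Denominator: 8.6 * 14.0 * 1315 = 158326.0
CR = 108455.4 / 158326.0 = 0.685 mpy

0.685 mpy


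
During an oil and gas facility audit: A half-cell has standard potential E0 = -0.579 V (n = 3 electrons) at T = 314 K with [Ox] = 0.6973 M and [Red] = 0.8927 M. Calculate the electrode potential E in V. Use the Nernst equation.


Apply the Nernst equation: E = E0 + (RT/nF)*ln([Ox]/[Red])
Step 1: RT/nF = 8.314*314/(3*96485) = 0.009019 V
Step 2: [Ox]/[Red] = 0.6973/0.8927 = 0.781113
Step 3: ln(0.781113) = -0.247035
Step 4: correction = 0.009019 * -0.247035 = -0.002 V
E = -0.579 + -0.002 = -0.581 V

-0.581 V


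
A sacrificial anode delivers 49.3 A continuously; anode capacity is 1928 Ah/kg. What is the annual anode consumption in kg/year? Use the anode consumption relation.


Annual consumption = current * hours per year / capacity
Rate = 49.3 * 8760 / 1928 = 224.0 kg/year

224.0 kg/year


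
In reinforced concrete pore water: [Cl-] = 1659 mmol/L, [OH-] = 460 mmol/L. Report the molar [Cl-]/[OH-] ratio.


Threshold parameter = [Cl-] / [OH-] (molar basis; both in mmol/L, so units cancel)
Ratio = 1659 / 460 = 3.61

3.61


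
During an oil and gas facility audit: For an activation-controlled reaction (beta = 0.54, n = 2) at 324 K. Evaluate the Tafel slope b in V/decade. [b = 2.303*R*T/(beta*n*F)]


Apply the Tafel slope relation: b = 2.303*R*T/(beta*n*F)
Numerator: 2.303 * 8.314 * 324 = 6203.67
Denominator: 0.54 * 2 * 96485 = 104203.8
b = 6203.67 / 104203.8 = 0.06 V/decade

0.06 V/decade


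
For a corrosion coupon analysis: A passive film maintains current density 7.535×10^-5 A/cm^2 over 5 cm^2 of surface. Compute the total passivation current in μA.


I = i_pass * A, then convert A → μA (×10^6)
I = 7.535×10^-5 * 5 * 10^6 = 376.75 μA

376.75 μA


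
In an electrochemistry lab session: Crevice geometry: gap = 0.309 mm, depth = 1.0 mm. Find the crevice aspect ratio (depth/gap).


Aspect ratio = depth / gap
Ratio = 1.0 / 0.309 = 3.2

3.2


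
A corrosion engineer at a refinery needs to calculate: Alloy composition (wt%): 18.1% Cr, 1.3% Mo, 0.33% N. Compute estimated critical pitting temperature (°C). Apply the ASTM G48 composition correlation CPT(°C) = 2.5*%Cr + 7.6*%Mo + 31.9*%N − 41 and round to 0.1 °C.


Apply the ASTM G48 empirical CPT estimate: CPT(°C) = 2.5*%Cr + 7.6*%Mo + 31.9*%N − 41
2.5*18.1 = 45.25; 7.6*1.3 = 9.88; 31.9*0.33 = 10.527
CPT = 45.25 + 9.88 + 10.527 − 41 = 24.657 °C
Rounded to 0.1 °C: CPT ≈ 24.7 °C

24.7 °C


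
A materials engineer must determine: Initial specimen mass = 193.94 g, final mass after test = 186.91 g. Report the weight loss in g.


Weight loss = initial − final
WL = 193.94 − 186.91 = 7.03 g

7.03 g


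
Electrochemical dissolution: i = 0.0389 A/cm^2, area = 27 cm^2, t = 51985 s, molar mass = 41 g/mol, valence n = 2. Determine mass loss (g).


Apply Faraday's law: m = i*A*t*M / (n*F)
Total charge passed Q = i*A*t = 0.0389*27*51985 = 54599.8455 C
m = Q*M/(n*F) = 54599.8455*41/(2*96485) = 11.60073 g

11.60073 g


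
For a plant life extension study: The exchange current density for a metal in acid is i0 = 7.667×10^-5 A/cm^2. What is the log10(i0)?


i0 = 7.667×10^-5 A/cm^2
log10(i0) = -4.115

-4.115


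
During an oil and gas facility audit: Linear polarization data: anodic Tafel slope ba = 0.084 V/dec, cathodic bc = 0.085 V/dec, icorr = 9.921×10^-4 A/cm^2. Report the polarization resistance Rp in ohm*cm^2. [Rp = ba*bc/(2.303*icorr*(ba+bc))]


Apply the Stern-Geary equation: Rp = ba*bc / (2.303*icorr*(ba+bc))
ba*bc = 0.084*0.085 = 0.00714
ba+bc = 0.169; 2.303*icorr*(ba+bc) = 2.303*9.921×10^-4*0.169 = 3.8613226×10^-4
Rp = 0.00714 / 3.8613226×10^-4 = 18.5 ohm*cm^2

18.5 ohm*cm^2


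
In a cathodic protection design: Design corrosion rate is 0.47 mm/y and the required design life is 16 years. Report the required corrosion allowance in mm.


Corrosion allowance = CR × design life
CA = 0.47 * 16 = 7.52 mm

7.52 mm


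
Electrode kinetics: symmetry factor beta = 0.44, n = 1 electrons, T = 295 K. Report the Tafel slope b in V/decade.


Apply the Tafel slope relation: b = 2.303*R*T/(beta*n*F)
Numerator: 2.303 * 8.314 * 295 = 5648.41
Denominator: 0.44 * 1 * 96485 = 42453.4
b = 5648.41 / 42453.4 = 0.133 V/decade

0.133 V/decade


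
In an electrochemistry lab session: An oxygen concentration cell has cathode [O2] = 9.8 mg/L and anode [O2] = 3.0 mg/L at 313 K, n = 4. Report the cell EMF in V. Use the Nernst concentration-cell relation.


Apply the Nernst concentration-cell relation: E = (RT/nF)*ln(C_cathode/C_anode)
RT/nF = 8.314*313/(4*96485) = 0.00674271 V
ln(9.8/3.0) = 1.18377
E = 0.00674271 * 1.18377 = 0.00798 V

0.00798 V


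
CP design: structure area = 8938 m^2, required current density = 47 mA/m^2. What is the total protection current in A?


I = area * current density, then convert mA → A (÷1000)
I = 8938 * 47 / 1000 = 420.09 A

420.09 A


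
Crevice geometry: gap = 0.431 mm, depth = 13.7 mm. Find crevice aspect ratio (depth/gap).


Aspect ratio = depth / gap
Ratio = 13.7 / 0.431 = 31.8

31.8


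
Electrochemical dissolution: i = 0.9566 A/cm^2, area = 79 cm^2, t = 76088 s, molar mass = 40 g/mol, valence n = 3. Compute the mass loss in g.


Apply Faraday's law: m = i*A*t*M / (n*F)
Total charge passed Q = i*A*t = 0.9566*79*76088 = 5750076.6832 C
m = Q*M/(n*F) = 5750076.6832*40/(3*96485) = 794.6073 g

794.6073 g


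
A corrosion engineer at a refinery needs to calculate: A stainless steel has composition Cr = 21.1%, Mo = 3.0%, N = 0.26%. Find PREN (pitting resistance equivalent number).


Apply the PREN formula: PREN = Cr + 3.3*Mo + 16*N
PREN = 21.1 + 3.3*3.0 + 16*0.26
PREN = 21.1 + 9.9 + 4.16 = 35.16

35.16


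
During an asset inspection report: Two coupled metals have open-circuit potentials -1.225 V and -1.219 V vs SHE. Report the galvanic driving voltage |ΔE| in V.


Driving voltage is the absolute potential difference.
|ΔE| = |-1.225 − (-1.219)| = 0.006 V

0.006 V


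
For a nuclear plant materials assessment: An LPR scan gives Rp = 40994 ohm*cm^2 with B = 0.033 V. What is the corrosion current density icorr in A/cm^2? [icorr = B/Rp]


Apply the Stern-Geary relation: icorr = B / Rp
icorr = 0.033 / 40994 = 8.05×10^-7 A/cm^2

8.05×10^-7 A/cm^2


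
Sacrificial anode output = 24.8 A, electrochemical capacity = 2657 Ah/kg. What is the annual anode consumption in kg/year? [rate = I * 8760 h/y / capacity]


Annual consumption = current * hours per year / capacity
Rate = 24.8 * 8760 / 2657 = 81.8 kg/year

81.8 kg/year


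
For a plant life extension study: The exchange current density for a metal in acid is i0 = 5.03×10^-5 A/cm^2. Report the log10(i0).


i0 = 5.03×10^-5 A/cm^2
log10(i0) = -4.298

-4.298


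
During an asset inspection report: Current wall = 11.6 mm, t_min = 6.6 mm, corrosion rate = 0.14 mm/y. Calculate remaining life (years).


Apply the remaining-life relation: RL = (t_current − t_min) / CR
RL = (11.6 − 6.6) / 0.14 = 5.0 / 0.14 = 35.7 years

35.7 years


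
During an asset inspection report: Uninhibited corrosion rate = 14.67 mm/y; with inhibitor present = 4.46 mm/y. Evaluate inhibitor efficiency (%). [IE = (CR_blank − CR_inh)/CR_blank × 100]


Apply the inhibitor-efficiency definition: IE = (CR_blank − CR_inh)/CR_blank × 100
IE = (14.67 − 4.46) / 14.67 × 100
IE = 10.21 / 14.67 × 100 = 69.6 %

69.6 %


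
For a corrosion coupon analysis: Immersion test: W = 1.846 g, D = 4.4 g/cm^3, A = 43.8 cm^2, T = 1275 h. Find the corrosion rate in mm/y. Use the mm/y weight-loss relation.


Apply the mm/y weight-loss relation: CR = 87600 * W / (D * A * T)
Numerator: 87600 * 1.846 = 161709.6
Denominator: 4.4 * 43.8 * 1275 = 245718.0
CR = 161709.6 / 245718.0 = 0.658111 mm/y

0.658111 mm/y


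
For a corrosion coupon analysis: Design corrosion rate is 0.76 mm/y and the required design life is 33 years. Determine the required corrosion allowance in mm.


Corrosion allowance = CR × design life
CA = 0.76 * 33 = 25.08 mm

25.08 mm


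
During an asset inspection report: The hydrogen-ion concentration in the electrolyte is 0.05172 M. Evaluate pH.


pH = −log10[H+]
pH = −log10(0.05172) = 1.29

1.29


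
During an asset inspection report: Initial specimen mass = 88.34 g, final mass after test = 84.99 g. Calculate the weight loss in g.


Weight loss = initial − final
WL = 88.34 − 84.99 = 3.35 g

3.35 g


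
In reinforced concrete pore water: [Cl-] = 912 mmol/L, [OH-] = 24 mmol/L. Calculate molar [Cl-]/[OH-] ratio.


Threshold parameter = [Cl-] / [OH-] (molar basis; both in mmol/L, so units cancel)
Ratio = 912 / 24 = 38.0

38.0


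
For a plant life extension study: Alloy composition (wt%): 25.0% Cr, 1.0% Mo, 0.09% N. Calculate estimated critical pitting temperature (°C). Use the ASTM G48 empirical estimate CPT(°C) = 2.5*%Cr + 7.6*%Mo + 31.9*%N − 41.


Apply the ASTM G48 empirical CPT estimate: CPT(°C) = 2.5*%Cr + 7.6*%Mo + 31.9*%N − 41
2.5*25.0 = 62.5; 7.6*1.0 = 7.6; 31.9*0.09 = 2.871
CPT = 62.5 + 7.6 + 2.871 − 41 = 31.971 °C
Rounded to 0.1 °C: CPT ≈ 32.0 °C

32.0 °C


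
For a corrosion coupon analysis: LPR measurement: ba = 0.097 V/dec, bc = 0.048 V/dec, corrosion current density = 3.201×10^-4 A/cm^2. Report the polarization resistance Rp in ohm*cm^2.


Apply the Stern-Geary equation: Rp = ba*bc / (2.303*icorr*(ba+bc))
ba*bc = 0.097*0.048 = 0.004656
ba+bc = 0.145; 2.303*icorr*(ba+bc) = 2.303*3.201×10^-4*0.145 = 1.0689259×10^-4
Rp = 0.004656 / 1.0689259×10^-4 = 43.56 ohm*cm^2

43.56 ohm*cm^2


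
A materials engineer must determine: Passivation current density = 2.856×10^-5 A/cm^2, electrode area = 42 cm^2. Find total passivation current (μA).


I = i_pass * A, then convert A → μA (×10^6)
I = 2.856×10^-5 * 42 * 10^6 = 1199.52 μA

1199.52 μA


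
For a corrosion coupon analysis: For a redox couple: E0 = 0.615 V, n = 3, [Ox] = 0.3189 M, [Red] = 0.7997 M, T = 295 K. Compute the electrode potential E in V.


Apply the Nernst equation: E = E0 + (RT/nF)*ln([Ox]/[Red])
Step 1: RT/nF = 8.314*295/(3*96485) = 0.00847327 V
Step 2: [Ox]/[Red] = 0.3189/0.7997 = 0.398775
Step 3: ln(0.398775) = -0.919358
Step 4: correction = 0.00847327 * -0.919358 = -0.0078 V
E = 0.615 + -0.0078 = 0.6072 V

0.6072 V


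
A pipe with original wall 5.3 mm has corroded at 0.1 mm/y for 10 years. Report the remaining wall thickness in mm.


Remaining wall = original − CR × time
t = 5.3 − 0.1*10 = 5.3 − 1.0 = 4.3 mm

4.3 mm


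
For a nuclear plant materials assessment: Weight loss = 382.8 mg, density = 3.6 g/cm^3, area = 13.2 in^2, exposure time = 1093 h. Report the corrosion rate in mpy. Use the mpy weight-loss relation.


Apply the mpy weight-loss relation: CR = 534 * W / (D * A * T)
Numerator: 534 * 382.8 = 204415.2
Denominator: 3.6 * 13.2 * 1093 = 51939.36
CR = 204415.2 / 51939.36 = 3.9357 mpy

3.9357 mpy


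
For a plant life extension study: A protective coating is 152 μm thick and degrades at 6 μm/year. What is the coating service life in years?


Service life = thickness / degradation rate
Life = 152 / 6 = 25.3 years

25.3 years


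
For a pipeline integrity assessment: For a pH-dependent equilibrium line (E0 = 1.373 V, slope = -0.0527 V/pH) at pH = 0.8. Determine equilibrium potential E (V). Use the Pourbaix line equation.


Apply the Pourbaix line equation: E = E0 + slope*pH
E = 1.373 + (-0.0527)*0.8 = 1.373 + (-0.04216) = 1.33084 V
Rounded to 3 decimal places: E = 1.331 V

1.331 V


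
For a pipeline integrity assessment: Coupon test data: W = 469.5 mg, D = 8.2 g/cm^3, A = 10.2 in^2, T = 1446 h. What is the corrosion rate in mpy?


Apply the mpy weight-loss relation: CR = 534 * W / (D * A * T)
Numerator: 534 * 469.5 = 250713.0
Denominator: 8.2 * 10.2 * 1446 = 120943.44
CR = 250713.0 / 120943.44 = 2.073 mpy

2.073 mpy


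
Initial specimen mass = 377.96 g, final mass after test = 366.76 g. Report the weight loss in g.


Weight loss = initial − final
WL = 377.96 − 366.76 = 11.2 g

11.2 g


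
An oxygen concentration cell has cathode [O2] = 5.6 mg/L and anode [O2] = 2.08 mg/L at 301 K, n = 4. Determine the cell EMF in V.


Apply the Nernst concentration-cell relation: E = (RT/nF)*ln(C_cathode/C_anode)
RT/nF = 8.314*301/(4*96485) = 0.0064842 V
ln(5.6/2.08) = 0.9904
E = 0.0064842 * 0.9904 = 0.00642 V

0.00642 V


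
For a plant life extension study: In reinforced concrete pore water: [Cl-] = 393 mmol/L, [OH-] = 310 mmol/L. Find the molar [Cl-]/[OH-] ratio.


Threshold parameter = [Cl-] / [OH-] (molar basis; both in mmol/L, so units cancel)
Ratio = 393 / 310 = 1.27

1.27


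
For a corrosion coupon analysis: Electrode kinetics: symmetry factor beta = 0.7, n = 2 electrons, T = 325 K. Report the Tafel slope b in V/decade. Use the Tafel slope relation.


Apply the Tafel slope relation: b = 2.303*R*T/(beta*n*F)
Numerator: 2.303 * 8.314 * 325 = 6222.82
Denominator: 0.7 * 2 * 96485 = 135079.0
b = 6222.82 / 135079.0 = 0.046 V/decade

0.046 V/decade


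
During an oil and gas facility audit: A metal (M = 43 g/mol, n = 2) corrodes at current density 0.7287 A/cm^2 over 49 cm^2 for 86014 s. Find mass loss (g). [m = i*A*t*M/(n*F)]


Apply Faraday's law: m = i*A*t*M / (n*F)
Total charge passed Q = i*A*t = 0.7287*49*86014 = 3071241.6882 C
m = Q*M/(n*F) = 3071241.6882*43/(2*96485) = 684.37266 g

684.37266 g


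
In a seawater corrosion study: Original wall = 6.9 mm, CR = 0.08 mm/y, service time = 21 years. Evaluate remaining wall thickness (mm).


Remaining wall = original − CR × time
t = 6.9 − 0.08*21 = 6.9 − 1.68 = 5.22 mm

5.22 mm


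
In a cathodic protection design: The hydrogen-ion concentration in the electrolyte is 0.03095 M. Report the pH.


pH = −log10[H+]
pH = −log10(0.03095) = 1.51

1.51


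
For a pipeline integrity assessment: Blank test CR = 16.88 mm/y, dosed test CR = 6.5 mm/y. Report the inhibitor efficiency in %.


Apply the inhibitor-efficiency definition: IE = (CR_blank − CR_inh)/CR_blank × 100
IE = (16.88 − 6.5) / 16.88 × 100
IE = 10.38 / 16.88 × 100 = 61.5 %

61.5 %


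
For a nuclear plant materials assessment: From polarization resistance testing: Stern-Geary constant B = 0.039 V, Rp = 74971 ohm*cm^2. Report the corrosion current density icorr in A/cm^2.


Apply the Stern-Geary relation: icorr = B / Rp
icorr = 0.039 / 74971 = 5.202×10^-7 A/cm^2

5.202×10^-7 A/cm^2


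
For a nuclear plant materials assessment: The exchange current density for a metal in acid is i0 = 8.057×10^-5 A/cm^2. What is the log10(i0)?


i0 = 8.057×10^-5 A/cm^2
log10(i0) = -4.094

-4.094


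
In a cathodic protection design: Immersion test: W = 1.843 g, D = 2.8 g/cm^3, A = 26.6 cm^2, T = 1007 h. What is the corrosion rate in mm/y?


Apply the mm/y weight-loss relation: CR = 87600 * W / (D * A * T)
Numerator: 87600 * 1.843 = 161446.8
Denominator: 2.8 * 26.6 * 1007 = 75001.36
CR = 161446.8 / 75001.36 = 2.152585 mm/y

2.152585 mm/y


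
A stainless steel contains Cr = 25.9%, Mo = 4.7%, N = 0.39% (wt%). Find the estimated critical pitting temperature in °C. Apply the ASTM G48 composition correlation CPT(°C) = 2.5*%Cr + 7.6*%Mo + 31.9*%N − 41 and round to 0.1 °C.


Apply the ASTM G48 empirical CPT estimate: CPT(°C) = 2.5*%Cr + 7.6*%Mo + 31.9*%N − 41
2.5*25.9 = 64.75; 7.6*4.7 = 35.72; 31.9*0.39 = 12.441
CPT = 64.75 + 35.72 + 12.441 − 41 = 71.911 °C
Rounded to 0.1 °C: CPT ≈ 71.9 °C

71.9 °C


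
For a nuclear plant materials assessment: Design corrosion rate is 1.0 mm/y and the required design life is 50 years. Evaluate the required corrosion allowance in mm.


Corrosion allowance = CR × design life
CA = 1.0 * 50 = 50.0 mm

50.0 mm


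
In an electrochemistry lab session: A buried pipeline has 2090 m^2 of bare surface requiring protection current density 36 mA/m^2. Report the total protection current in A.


I = area * current density, then convert mA → A (÷1000)
I = 2090 * 36 / 1000 = 75.24 A

75.24 A


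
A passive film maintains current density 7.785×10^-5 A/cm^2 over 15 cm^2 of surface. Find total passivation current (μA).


I = i_pass * A, then convert A → μA (×10^6)
I = 7.785×10^-5 * 15 * 10^6 = 1167.75 μA

1167.75 μA


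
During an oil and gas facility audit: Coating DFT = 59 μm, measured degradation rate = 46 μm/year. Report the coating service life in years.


Service life = thickness / degradation rate
Life = 59 / 46 = 1.3 years

1.3 years


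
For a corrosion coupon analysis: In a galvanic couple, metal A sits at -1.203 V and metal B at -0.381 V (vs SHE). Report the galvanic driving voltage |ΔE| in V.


Driving voltage is the absolute potential difference.
|ΔE| = |-1.203 − (-0.381)| = 0.822 V

0.822 V


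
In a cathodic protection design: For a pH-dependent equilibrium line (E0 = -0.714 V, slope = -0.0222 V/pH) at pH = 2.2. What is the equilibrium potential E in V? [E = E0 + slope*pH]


Apply the Pourbaix line equation: E = E0 + slope*pH
E = -0.714 + (-0.0222)*2.2 = -0.714 + (-0.04884) = -0.76284 V
Rounded to 3 decimal places: E = -0.763 V

-0.763 V


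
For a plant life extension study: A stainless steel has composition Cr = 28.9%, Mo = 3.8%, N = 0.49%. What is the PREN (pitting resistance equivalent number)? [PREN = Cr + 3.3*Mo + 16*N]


Apply the PREN formula: PREN = Cr + 3.3*Mo + 16*N
PREN = 28.9 + 3.3*3.8 + 16*0.49
PREN = 28.9 + 12.54 + 7.84 = 49.28

49.28


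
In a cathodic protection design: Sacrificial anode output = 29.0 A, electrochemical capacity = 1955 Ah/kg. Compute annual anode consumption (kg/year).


Annual consumption = current * hours per year / capacity
Rate = 29.0 * 8760 / 1955 = 129.9 kg/year

129.9 kg/year


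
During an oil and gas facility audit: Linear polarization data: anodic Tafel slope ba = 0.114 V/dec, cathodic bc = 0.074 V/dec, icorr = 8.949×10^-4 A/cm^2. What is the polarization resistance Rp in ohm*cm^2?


Apply the Stern-Geary equation: Rp = ba*bc / (2.303*icorr*(ba+bc))
ba*bc = 0.114*0.074 = 0.008436
ba+bc = 0.188; 2.303*icorr*(ba+bc) = 2.303*8.949×10^-4*0.188 = 3.8745948×10^-4
Rp = 0.008436 / 3.8745948×10^-4 = 21.8 ohm*cm^2

21.8 ohm*cm^2


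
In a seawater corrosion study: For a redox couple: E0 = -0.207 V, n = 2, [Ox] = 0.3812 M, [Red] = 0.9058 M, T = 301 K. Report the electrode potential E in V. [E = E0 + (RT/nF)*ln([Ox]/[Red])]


Apply the Nernst equation: E = E0 + (RT/nF)*ln([Ox]/[Red])
Step 1: RT/nF = 8.314*301/(2*96485) = 0.01296841 V
Step 2: [Ox]/[Red] = 0.3812/0.9058 = 0.420843
Step 3: ln(0.420843) = -0.865495
Step 4: correction = 0.01296841 * -0.865495 = -0.0112 V
E = -0.207 + -0.0112 = -0.2182 V

-0.2182 V


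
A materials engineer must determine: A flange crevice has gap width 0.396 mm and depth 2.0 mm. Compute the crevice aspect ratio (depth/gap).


Aspect ratio = depth / gap
Ratio = 2.0 / 0.396 = 5.1

5.1


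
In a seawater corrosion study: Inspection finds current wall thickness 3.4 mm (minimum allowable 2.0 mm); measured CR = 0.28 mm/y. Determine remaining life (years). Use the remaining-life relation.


Apply the remaining-life relation: RL = (t_current − t_min) / CR
RL = (3.4 − 2.0) / 0.28 = 1.4 / 0.28 = 5.0 years

5.0 years


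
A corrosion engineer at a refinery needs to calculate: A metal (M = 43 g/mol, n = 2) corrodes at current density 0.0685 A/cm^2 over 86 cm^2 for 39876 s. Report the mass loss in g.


Apply Faraday's law: m = i*A*t*M / (n*F)
Total charge passed Q = i*A*t = 0.0685*86*39876 = 234909.516 C
m = Q*M/(n*F) = 234909.516*43/(2*96485) = 52.34549 g

52.34549 g


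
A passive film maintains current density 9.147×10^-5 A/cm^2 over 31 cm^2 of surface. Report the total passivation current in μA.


I = i_pass * A, then convert A → μA (×10^6)
I = 9.147×10^-5 * 31 * 10^6 = 2835.57 μA

2835.57 μA


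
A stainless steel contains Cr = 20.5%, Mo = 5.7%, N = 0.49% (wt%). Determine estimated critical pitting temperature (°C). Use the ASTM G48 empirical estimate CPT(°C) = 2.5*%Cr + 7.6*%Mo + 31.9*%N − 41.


Apply the ASTM G48 empirical CPT estimate: CPT(°C) = 2.5*%Cr + 7.6*%Mo + 31.9*%N − 41
2.5*20.5 = 51.25; 7.6*5.7 = 43.32; 31.9*0.49 = 15.631
CPT = 51.25 + 43.32 + 15.631 − 41 = 69.201 °C
Rounded to 0.1 °C: CPT ≈ 69.2 °C

69.2 °C


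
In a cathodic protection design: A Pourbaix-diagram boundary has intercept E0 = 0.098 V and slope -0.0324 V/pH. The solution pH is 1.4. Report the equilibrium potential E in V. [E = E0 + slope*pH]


Apply the Pourbaix line equation: E = E0 + slope*pH
E = 0.098 + (-0.0324)*1.4 = 0.098 + (-0.04536) = 0.05264 V
Rounded to 3 decimal places: E = 0.053 V

0.053 V


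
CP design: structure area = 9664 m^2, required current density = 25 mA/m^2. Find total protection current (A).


I = area * current density, then convert mA → A (÷1000)
I = 9664 * 25 / 1000 = 241.6 A

241.6 A


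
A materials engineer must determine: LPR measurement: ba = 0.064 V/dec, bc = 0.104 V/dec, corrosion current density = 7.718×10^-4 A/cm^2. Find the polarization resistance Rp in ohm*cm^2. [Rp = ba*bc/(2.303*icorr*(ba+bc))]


Apply the Stern-Geary equation: Rp = ba*bc / (2.303*icorr*(ba+bc))
ba*bc = 0.064*0.104 = 0.006656
ba+bc = 0.168; 2.303*icorr*(ba+bc) = 2.303*7.718×10^-4*0.168 = 2.9861251×10^-4
Rp = 0.006656 / 2.9861251×10^-4 = 22.29 ohm*cm^2

22.29 ohm*cm^2


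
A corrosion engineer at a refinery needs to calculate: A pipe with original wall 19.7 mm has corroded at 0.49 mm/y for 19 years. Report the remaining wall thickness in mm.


Remaining wall = original − CR × time
t = 19.7 − 0.49*19 = 19.7 − 9.31 = 10.39 mm

10.39 mm


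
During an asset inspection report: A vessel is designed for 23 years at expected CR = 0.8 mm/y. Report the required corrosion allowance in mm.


Corrosion allowance = CR × design life
CA = 0.8 * 23 = 18.4 mm

18.4 mm


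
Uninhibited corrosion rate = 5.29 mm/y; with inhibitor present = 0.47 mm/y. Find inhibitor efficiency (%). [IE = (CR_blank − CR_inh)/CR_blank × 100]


Apply the inhibitor-efficiency definition: IE = (CR_blank − CR_inh)/CR_blank × 100
IE = (5.29 − 0.47) / 5.29 × 100
IE = 4.82 / 5.29 × 100 = 91.1 %

91.1 %


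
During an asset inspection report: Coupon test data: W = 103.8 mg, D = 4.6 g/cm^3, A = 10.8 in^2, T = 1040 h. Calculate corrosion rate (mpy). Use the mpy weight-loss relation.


Apply the mpy weight-loss relation: CR = 534 * W / (D * A * T)
Numerator: 534 * 103.8 = 55429.2
Denominator: 4.6 * 10.8 * 1040 = 51667.2
CR = 55429.2 / 51667.2 = 1.0728 mpy

1.0728 mpy


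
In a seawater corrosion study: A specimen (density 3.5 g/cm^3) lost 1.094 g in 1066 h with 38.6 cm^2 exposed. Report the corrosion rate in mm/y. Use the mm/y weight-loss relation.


Apply the mm/y weight-loss relation: CR = 87600 * W / (D * A * T)
Numerator: 87600 * 1.094 = 95834.4
Denominator: 3.5 * 38.6 * 1066 = 144016.6
CR = 95834.4 / 144016.6 = 0.6654 mm/y

0.6654 mm/y


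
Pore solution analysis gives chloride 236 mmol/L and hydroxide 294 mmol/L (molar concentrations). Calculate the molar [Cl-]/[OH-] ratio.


Threshold parameter = [Cl-] / [OH-] (molar basis; both in mmol/L, so units cancel)
Ratio = 236 / 294 = 0.8

0.8


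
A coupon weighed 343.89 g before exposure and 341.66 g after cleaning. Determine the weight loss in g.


Weight loss = initial − final
WL = 343.89 − 341.66 = 2.23 g

2.23 g


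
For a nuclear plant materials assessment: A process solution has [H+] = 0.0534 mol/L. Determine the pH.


pH = −log10[H+]
pH = −log10(0.0534) = 1.27

1.27


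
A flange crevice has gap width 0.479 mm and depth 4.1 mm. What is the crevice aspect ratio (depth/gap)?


Aspect ratio = depth / gap
Ratio = 4.1 / 0.479 = 8.6

8.6


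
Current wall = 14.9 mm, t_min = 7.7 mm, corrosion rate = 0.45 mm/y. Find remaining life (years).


Apply the remaining-life relation: RL = (t_current − t_min) / CR
RL = (14.9 − 7.7) / 0.45 = 7.2 / 0.45 = 16.0 years

16.0 years


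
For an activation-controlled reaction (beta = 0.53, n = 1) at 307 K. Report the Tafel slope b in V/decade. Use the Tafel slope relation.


Apply the Tafel slope relation: b = 2.303*R*T/(beta*n*F)
Numerator: 2.303 * 8.314 * 307 = 5878.17
Denominator: 0.53 * 1 * 96485 = 51137.05
b = 5878.17 / 51137.05 = 0.1149 V/decade

0.1149 V/decade


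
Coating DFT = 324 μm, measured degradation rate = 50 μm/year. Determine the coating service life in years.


Service life = thickness / degradation rate
Life = 324 / 50 = 6.5 years

6.5 years


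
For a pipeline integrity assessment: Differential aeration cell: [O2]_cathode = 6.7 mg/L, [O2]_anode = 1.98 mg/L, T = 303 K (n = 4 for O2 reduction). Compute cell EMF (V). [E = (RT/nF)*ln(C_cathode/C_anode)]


Apply the Nernst concentration-cell relation: E = (RT/nF)*ln(C_cathode/C_anode)
RT/nF = 8.314*303/(4*96485) = 0.00652729 V
ln(6.7/1.98) = 1.21901
E = 0.00652729 * 1.21901 = 0.00796 V

0.00796 V


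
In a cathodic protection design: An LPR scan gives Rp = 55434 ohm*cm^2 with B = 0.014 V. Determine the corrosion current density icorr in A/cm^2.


Apply the Stern-Geary relation: icorr = B / Rp
icorr = 0.014 / 55434 = 2.526×10^-7 A/cm^2

2.526×10^-7 A/cm^2


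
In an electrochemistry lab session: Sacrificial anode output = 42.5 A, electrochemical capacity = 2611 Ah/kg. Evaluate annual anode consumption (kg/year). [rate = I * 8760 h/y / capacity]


Annual consumption = current * hours per year / capacity
Rate = 42.5 * 8760 / 2611 = 142.6 kg/year

142.6 kg/year


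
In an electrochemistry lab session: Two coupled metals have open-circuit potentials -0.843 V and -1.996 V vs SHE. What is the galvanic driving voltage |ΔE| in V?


Driving voltage is the absolute potential difference.
|ΔE| = |-0.843 − (-1.996)| = 1.153 V

1.153 V


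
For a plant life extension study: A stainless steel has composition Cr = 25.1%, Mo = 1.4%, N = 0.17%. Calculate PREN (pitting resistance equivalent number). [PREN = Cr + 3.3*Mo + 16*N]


Apply the PREN formula: PREN = Cr + 3.3*Mo + 16*N
PREN = 25.1 + 3.3*1.4 + 16*0.17
PREN = 25.1 + 4.62 + 2.72 = 32.44

32.44


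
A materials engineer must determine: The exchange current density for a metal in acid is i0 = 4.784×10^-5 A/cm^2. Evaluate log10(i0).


i0 = 4.784×10^-5 A/cm^2
log10(i0) = -4.32

-4.32


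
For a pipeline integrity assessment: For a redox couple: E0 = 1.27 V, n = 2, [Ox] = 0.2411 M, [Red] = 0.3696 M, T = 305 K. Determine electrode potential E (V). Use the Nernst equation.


Apply the Nernst equation: E = E0 + (RT/nF)*ln([Ox]/[Red])
Step 1: RT/nF = 8.314*305/(2*96485) = 0.01314075 V
Step 2: [Ox]/[Red] = 0.2411/0.3696 = 0.652327
Step 3: ln(0.652327) = -0.427209
Step 4: correction = 0.01314075 * -0.427209 = -0.006 V
E = 1.27 + -0.006 = 1.264 V

1.264 V


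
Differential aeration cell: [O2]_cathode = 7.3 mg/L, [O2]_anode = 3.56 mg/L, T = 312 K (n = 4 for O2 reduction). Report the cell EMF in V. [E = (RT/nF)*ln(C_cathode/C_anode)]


Apply the Nernst concentration-cell relation: E = (RT/nF)*ln(C_cathode/C_anode)
RT/nF = 8.314*312/(4*96485) = 0.00672117 V
ln(7.3/3.56) = 0.71811
E = 0.00672117 * 0.71811 = 0.00483 V

0.00483 V


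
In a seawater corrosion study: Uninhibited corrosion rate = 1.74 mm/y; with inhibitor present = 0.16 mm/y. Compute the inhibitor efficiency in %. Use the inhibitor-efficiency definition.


Apply the inhibitor-efficiency definition: IE = (CR_blank − CR_inh)/CR_blank × 100
IE = (1.74 − 0.16) / 1.74 × 100
IE = 1.58 / 1.74 × 100 = 90.8 %

90.8 %


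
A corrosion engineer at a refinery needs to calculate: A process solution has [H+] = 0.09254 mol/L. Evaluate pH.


pH = −log10[H+]
pH = −log10(0.09254) = 1.03

1.03


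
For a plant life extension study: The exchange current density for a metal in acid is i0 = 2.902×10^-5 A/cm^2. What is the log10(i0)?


i0 = 2.902×10^-5 A/cm^2
log10(i0) = -4.537

-4.537


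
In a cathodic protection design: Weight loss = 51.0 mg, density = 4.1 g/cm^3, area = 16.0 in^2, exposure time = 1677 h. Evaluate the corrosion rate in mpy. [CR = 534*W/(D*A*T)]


Apply the mpy weight-loss relation: CR = 534 * W / (D * A * T)
Numerator: 534 * 51.0 = 27234.0
Denominator: 4.1 * 16.0 * 1677 = 110011.2
CR = 27234.0 / 110011.2 = 0.248 mpy

0.248 mpy


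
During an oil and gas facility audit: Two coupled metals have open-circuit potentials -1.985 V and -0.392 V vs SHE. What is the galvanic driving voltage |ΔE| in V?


Driving voltage is the absolute potential difference.
|ΔE| = |-1.985 − (-0.392)| = 1.593 V

1.593 V


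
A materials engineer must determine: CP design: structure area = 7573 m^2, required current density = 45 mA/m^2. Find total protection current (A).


I = area * current density, then convert mA → A (÷1000)
I = 7573 * 45 / 1000 = 340.79 A

340.79 A


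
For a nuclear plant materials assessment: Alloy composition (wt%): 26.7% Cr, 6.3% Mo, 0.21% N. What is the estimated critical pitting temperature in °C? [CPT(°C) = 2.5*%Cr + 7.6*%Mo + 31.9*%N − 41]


Apply the ASTM G48 empirical CPT estimate: CPT(°C) = 2.5*%Cr + 7.6*%Mo + 31.9*%N − 41
2.5*26.7 = 66.75; 7.6*6.3 = 47.88; 31.9*0.21 = 6.699
CPT = 66.75 + 47.88 + 6.699 − 41 = 80.329 °C
Rounded to 0.1 °C: CPT ≈ 80.3 °C

80.3 °C


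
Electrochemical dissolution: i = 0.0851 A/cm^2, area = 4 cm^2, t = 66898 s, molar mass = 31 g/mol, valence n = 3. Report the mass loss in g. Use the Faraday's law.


Apply Faraday's law: m = i*A*t*M / (n*F)
Total charge passed Q = i*A*t = 0.0851*4*66898 = 22772.0792 C
m = Q*M/(n*F) = 22772.0792*31/(3*96485) = 2.439 g

2.439 g


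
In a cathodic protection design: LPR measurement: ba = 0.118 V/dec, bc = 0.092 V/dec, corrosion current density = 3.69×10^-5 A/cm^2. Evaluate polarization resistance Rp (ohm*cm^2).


Apply the Stern-Geary equation: Rp = ba*bc / (2.303*icorr*(ba+bc))
ba*bc = 0.118*0.092 = 0.010856
ba+bc = 0.21; 2.303*icorr*(ba+bc) = 2.303*3.69×10^-5*0.21 = 1.7845947×10^-5
Rp = 0.010856 / 1.7845947×10^-5 = 608.3 ohm*cm^2

608.3 ohm*cm^2


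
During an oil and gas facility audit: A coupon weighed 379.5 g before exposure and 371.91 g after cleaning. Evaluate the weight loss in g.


Weight loss = initial − final
WL = 379.5 − 371.91 = 7.59 g

7.59 g


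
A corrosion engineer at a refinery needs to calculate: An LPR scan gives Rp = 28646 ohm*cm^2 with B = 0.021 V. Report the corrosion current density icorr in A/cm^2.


Apply the Stern-Geary relation: icorr = B / Rp
icorr = 0.021 / 28646 = 7.331×10^-7 A/cm^2

7.331×10^-7 A/cm^2


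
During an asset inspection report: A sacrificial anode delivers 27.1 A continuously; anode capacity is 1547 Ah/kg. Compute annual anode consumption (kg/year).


Annual consumption = current * hours per year / capacity
Rate = 27.1 * 8760 / 1547 = 153.5 kg/year

153.5 kg/year


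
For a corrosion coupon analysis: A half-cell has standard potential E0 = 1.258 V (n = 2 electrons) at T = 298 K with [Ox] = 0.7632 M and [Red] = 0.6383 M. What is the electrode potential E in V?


Apply the Nernst equation: E = E0 + (RT/nF)*ln([Ox]/[Red])
Step 1: RT/nF = 8.314*298/(2*96485) = 0.01283916 V
Step 2: [Ox]/[Red] = 0.7632/0.6383 = 1.195676
Step 3: ln(1.195676) = 0.178712
Step 4: correction = 0.01283916 * 0.178712 = 0.0023 V
E = 1.258 + 0.0023 = 1.2603 V

1.2603 V


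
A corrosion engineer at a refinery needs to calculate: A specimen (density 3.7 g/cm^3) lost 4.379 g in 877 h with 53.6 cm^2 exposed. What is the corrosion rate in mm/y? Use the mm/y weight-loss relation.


Apply the mm/y weight-loss relation: CR = 87600 * W / (D * A * T)
Numerator: 87600 * 4.379 = 383600.4
Denominator: 3.7 * 53.6 * 877 = 173926.64
CR = 383600.4 / 173926.64 = 2.20553 mm/y

2.20553 mm/y


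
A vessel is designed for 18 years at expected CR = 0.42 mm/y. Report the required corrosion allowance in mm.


Corrosion allowance = CR × design life
CA = 0.42 * 18 = 7.56 mm

7.56 mm


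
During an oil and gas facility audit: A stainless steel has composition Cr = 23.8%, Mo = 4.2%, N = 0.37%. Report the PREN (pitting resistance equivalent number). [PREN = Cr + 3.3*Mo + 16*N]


Apply the PREN formula: PREN = Cr + 3.3*Mo + 16*N
PREN = 23.8 + 3.3*4.2 + 16*0.37
PREN = 23.8 + 13.86 + 5.92 = 43.58

43.58


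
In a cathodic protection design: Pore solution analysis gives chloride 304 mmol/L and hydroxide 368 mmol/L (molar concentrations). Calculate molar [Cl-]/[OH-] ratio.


Threshold parameter = [Cl-] / [OH-] (molar basis; both in mmol/L, so units cancel)
Ratio = 304 / 368 = 0.83

0.83


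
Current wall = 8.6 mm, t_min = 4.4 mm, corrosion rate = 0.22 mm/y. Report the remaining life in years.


Apply the remaining-life relation: RL = (t_current − t_min) / CR
RL = (8.6 − 4.4) / 0.22 = 4.2 / 0.22 = 19.1 years

19.1 years


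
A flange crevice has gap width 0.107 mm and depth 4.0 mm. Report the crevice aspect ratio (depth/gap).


Aspect ratio = depth / gap
Ratio = 4.0 / 0.107 = 37.4

37.4


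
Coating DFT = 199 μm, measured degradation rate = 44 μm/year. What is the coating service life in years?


Service life = thickness / degradation rate
Life = 199 / 44 = 4.5 years

4.5 years


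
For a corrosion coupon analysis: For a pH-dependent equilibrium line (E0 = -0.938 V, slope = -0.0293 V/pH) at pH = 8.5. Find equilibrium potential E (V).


Apply the Pourbaix line equation: E = E0 + slope*pH
E = -0.938 + (-0.0293)*8.5 = -0.938 + (-0.24905) = -1.18705 V
Rounded to 4 decimal places: E = -1.1871 V

-1.1871 V


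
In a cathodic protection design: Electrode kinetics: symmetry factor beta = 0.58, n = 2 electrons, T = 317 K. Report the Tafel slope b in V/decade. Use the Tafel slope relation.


Apply the Tafel slope relation: b = 2.303*R*T/(beta*n*F)
Numerator: 2.303 * 8.314 * 317 = 6069.64
Denominator: 0.58 * 2 * 96485 = 111922.6
b = 6069.64 / 111922.6 = 0.0542 V/decade

0.0542 V/decade


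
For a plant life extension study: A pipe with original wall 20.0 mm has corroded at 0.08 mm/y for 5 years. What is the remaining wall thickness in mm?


Remaining wall = original − CR × time
t = 20.0 − 0.08*5 = 20.0 − 0.4 = 19.6 mm

19.6 mm


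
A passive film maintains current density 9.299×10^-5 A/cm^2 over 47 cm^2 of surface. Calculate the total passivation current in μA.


I = i_pass * A, then convert A → μA (×10^6)
I = 9.299×10^-5 * 47 * 10^6 = 4370.53 μA

4370.53 μA


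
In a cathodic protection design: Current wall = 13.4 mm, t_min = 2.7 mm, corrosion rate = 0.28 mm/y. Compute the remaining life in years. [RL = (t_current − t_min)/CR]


Apply the remaining-life relation: RL = (t_current − t_min) / CR
RL = (13.4 − 2.7) / 0.28 = 10.7 / 0.28 = 38.2 years

38.2 years


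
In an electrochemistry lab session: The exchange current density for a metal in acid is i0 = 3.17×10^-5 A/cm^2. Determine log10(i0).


i0 = 3.17×10^-5 A/cm^2
log10(i0) = -4.499

-4.499


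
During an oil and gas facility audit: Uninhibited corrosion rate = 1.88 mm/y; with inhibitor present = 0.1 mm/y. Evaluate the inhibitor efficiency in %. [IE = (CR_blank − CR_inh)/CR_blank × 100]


Apply the inhibitor-efficiency definition: IE = (CR_blank − CR_inh)/CR_blank × 100
IE = (1.88 − 0.1) / 1.88 × 100
IE = 1.78 / 1.88 × 100 = 94.7 %

94.7 %


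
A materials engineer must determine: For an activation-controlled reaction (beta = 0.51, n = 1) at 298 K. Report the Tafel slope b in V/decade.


Apply the Tafel slope relation: b = 2.303*R*T/(beta*n*F)
Numerator: 2.303 * 8.314 * 298 = 5705.85
Denominator: 0.51 * 1 * 96485 = 49207.35
b = 5705.85 / 49207.35 = 0.116 V/decade

0.116 V/decade


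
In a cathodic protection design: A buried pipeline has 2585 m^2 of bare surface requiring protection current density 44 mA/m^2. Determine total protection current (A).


I = area * current density, then convert mA → A (÷1000)
I = 2585 * 44 / 1000 = 113.74 A

113.74 A


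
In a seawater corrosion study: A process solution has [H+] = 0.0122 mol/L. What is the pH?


pH = −log10[H+]
pH = −log10(0.0122) = 1.91

1.91


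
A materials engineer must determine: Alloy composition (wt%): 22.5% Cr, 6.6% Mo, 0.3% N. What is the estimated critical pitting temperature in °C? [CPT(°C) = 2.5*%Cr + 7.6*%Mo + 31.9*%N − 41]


Apply the ASTM G48 empirical CPT estimate: CPT(°C) = 2.5*%Cr + 7.6*%Mo + 31.9*%N − 41
2.5*22.5 = 56.25; 7.6*6.6 = 50.16; 31.9*0.3 = 9.57
CPT = 56.25 + 50.16 + 9.57 − 41 = 74.98 °C
Rounded to 0.1 °C: CPT ≈ 75.0 °C

75.0 °C


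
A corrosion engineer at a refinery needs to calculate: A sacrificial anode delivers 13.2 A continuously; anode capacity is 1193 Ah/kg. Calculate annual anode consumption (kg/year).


Annual consumption = current * hours per year / capacity
Rate = 13.2 * 8760 / 1193 = 96.9 kg/year

96.9 kg/year


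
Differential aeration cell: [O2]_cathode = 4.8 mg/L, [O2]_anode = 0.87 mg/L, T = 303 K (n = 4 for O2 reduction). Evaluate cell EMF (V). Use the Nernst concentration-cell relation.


Apply the Nernst concentration-cell relation: E = (RT/nF)*ln(C_cathode/C_anode)
RT/nF = 8.314*303/(4*96485) = 0.00652729 V
ln(4.8/0.87) = 1.70788
E = 0.00652729 * 1.70788 = 0.01115 V

0.01115 V


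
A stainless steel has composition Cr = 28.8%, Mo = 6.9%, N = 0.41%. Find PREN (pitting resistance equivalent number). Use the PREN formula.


Apply the PREN formula: PREN = Cr + 3.3*Mo + 16*N
PREN = 28.8 + 3.3*6.9 + 16*0.41
PREN = 28.8 + 22.77 + 6.56 = 58.13

58.13


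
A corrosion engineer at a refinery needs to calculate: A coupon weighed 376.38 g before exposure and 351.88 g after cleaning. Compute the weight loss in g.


Weight loss = initial − final
WL = 376.38 − 351.88 = 24.5 g

24.5 g


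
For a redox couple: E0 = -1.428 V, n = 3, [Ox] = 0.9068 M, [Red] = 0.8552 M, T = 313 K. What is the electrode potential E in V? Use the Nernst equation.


Apply the Nernst equation: E = E0 + (RT/nF)*ln([Ox]/[Red])
Step 1: RT/nF = 8.314*313/(3*96485) = 0.00899028 V
Step 2: [Ox]/[Red] = 0.9068/0.8552 = 1.060337
Step 3: ln(1.060337) = 0.058587
Step 4: correction = 0.00899028 * 0.058587 = 0.0005 V
E = -1.428 + 0.0005 = -1.4275 V

-1.4275 V


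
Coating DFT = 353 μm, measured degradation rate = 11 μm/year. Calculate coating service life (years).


Service life = thickness / degradation rate
Life = 353 / 11 = 32.1 years

32.1 years


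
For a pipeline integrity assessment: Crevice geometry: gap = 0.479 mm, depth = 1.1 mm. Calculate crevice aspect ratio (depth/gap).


Aspect ratio = depth / gap
Ratio = 1.1 / 0.479 = 2.3

2.3


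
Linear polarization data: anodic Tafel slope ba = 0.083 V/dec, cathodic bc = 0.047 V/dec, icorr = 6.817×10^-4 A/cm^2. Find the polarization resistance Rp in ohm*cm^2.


Apply the Stern-Geary equation: Rp = ba*bc / (2.303*icorr*(ba+bc))
ba*bc = 0.083*0.047 = 0.003901
ba+bc = 0.13; 2.303*icorr*(ba+bc) = 2.303*6.817×10^-4*0.13 = 2.0409416×10^-4
Rp = 0.003901 / 2.0409416×10^-4 = 19.1 ohm*cm^2

19.1 ohm*cm^2
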